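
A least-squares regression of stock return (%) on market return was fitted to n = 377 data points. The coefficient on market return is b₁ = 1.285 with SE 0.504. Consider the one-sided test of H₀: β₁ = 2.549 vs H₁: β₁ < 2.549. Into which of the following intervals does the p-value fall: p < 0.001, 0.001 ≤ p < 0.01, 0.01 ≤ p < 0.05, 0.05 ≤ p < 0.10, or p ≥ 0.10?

0.001 ≤ p < 0.01

t = (1.285 − 2.549) / 0.504 = -2.508.
df = n − 2 = 377 − 2 = 375.
One-sided p = P(T_{375} < t) ≈ 0.0063.
So 0.001 ≤ p < 0.01.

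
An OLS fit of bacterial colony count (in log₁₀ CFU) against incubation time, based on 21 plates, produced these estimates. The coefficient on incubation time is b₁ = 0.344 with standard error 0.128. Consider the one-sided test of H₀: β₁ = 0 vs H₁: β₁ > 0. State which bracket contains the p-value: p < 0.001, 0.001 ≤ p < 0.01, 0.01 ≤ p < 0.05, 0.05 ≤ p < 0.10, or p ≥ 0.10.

0.001 ≤ p < 0.01

t = 0.344 / 0.128 = 2.687.
df = n − 2 = 21 − 2 = 19.
One-sided p = P(T_{19} > t) ≈ 0.0073.
So 0.001 ≤ p < 0.01.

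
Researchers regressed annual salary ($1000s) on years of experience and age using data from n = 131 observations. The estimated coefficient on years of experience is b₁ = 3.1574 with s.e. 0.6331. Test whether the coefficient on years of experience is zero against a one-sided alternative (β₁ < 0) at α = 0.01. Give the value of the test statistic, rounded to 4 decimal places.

H₀: β₁ = 0 vs H₁: β₁ < 0.
t = (b₁ − β₁⁰)/SE = 3.1574 / 0.6331 = 4.9872.
df = n − k − 1 = 131 − 2 − 1 = 128.
One-sided p ≈ 1.0000, which is ≥ 0.01, so fail to reject H₀.
The data do not give significant evidence that the true slope on years of experience is negative, holding the other predictors fixed.

t = 4.9872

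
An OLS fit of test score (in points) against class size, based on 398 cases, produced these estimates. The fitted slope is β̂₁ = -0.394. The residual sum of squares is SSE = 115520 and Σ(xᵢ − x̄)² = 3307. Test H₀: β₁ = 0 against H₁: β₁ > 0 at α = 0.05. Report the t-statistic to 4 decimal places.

t = -1.3266

MSE = SSE/(n − 2) = 115520/396 = 291.717.
SE(β̂₁) = √(MSE/Sₓₓ) = √(291.717/3307) = 0.297005.
t = -0.394 / 0.297005 = -1.3266.
df = n − 2 = 396.
One-sided p ≈ 0.9073, which is ≥ 0.05, so fail to reject H₀.
The data do not give significant evidence that the true slope on class size is positive.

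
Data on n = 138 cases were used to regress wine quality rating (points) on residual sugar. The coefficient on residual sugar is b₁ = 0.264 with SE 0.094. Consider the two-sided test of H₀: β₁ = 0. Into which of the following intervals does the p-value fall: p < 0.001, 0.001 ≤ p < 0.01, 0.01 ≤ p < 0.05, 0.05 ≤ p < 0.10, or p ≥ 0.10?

t = 0.264 / 0.094 = 2.809.
df = n − 2 = 138 − 2 = 136.
Two-sided p = 2·P(T_{136} > |t|) ≈ 0.0057.
So 0.001 ≤ p < 0.01.

0.001 ≤ p < 0.01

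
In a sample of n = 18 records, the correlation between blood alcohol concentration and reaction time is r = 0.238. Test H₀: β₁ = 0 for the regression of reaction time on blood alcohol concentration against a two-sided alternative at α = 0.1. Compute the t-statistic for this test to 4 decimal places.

t = 0.9802

t = r·√(n − 2)/√(1 − r²) = 0.238·√16/√0.943356 = 0.9802.
df = n − 2 = 16.
Two-sided p ≈ 0.3416, which is ≥ 0.1, so fail to reject H₀.
The data do not give significant evidence of a linear association between blood alcohol concentration and reaction time.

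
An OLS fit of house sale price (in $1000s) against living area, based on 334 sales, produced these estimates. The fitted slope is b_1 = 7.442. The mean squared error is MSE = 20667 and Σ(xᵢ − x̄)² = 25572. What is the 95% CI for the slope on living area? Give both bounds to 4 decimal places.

SE(b_1) = √(MSE/Sₓₓ) = √(20667/25572) = 0.898993.
df = n − 2 = 332.
t* = t_{0.025, 332} = 1.967135.
Margin = t* × SE = 1.967135 × 0.898993 = 1.768441.
CI: 7.442 ± 1.768441 → (5.6736, 9.2104).
With 95% confidence, each one-unit increase in living area is associated with a change of between 5.6736 and 9.2104 $1000s in house sale price.

(5.6736, 9.2104)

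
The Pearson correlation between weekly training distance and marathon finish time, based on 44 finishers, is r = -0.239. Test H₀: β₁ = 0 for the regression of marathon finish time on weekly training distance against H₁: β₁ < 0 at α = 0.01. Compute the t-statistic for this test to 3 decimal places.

t = r·√(n − 2)/√(1 − r²) = -0.239·√42/√0.942879 = -1.595.
df = n − 2 = 42.
One-sided p ≈ 0.0591, which is ≥ 0.01, so fail to reject H₀.
The data do not give significant evidence of a linear association between weekly training distance and marathon finish time.

t = -1.595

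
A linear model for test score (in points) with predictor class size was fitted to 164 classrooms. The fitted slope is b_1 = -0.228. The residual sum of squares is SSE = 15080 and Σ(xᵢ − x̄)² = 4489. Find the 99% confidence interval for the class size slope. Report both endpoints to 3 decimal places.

MSE = SSE/(n − 2) = 15080/162 = 93.0864.
SE(b_1) = √(MSE/Sₓₓ) = √(93.0864/4489) = 0.144002.
df = n − 2 = 162.
t* = t_{0.005, 162} = 2.606518.
Margin = t* × SE = 2.606518 × 0.144002 = 0.37534.
CI: -0.228 ± 0.37534 → (-0.603, 0.147).
With 99% confidence, each one-unit increase in class size is associated with a change of between -0.603 and 0.147 points in test score.

(-0.603, 0.147)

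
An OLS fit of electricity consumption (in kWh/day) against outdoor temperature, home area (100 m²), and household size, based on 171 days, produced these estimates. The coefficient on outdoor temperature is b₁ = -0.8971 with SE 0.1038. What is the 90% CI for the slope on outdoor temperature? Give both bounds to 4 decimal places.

(-1.0688, -0.7254)

df = n − k − 1 = 171 − 3 − 1 = 167.
t* = t_{0.05, 167} = 1.654029.
Margin = t* × SE = 1.654029 × 0.1038 = 0.171688.
CI: -0.8971 ± 0.171688 → (-1.0688, -0.7254).
With 90% confidence, each one-unit increase in outdoor temperature is associated with a change of between -1.0688 and -0.7254 kWh/day in electricity consumption, holding the other predictors fixed.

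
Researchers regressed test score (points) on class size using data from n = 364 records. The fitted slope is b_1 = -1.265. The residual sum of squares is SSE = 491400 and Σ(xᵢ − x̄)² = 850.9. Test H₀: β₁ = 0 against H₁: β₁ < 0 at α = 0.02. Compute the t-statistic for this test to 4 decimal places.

MSE = SSE/(n − 2) = 491400/362 = 1357.46.
SE(b_1) = √(MSE/Sₓₓ) = √(1357.46/850.9) = 1.26306.
t = -1.265 / 1.26306 = -1.0015.
df = n − 2 = 362.
One-sided p ≈ 0.1586, which is ≥ 0.02, so fail to reject H₀.
The data do not give significant evidence that the true slope on class size is negative.

t = -1.0015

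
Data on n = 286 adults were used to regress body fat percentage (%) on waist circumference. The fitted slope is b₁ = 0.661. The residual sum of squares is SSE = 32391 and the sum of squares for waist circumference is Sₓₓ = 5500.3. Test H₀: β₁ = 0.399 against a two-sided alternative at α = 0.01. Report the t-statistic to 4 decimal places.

MSE = SSE/(n − 2) = 32391/284 = 114.053.
SE(b₁) = √(MSE/Sₓₓ) = √(114.053/5500.3) = 0.143999.
t = (0.661 − 0.399) / 0.143999 = 1.8195.
df = n − 2 = 284.
Two-sided p ≈ 0.0699, which is ≥ 0.01, so fail to reject H₀.
The data are consistent with a true slope of 0.399 % per unit of waist circumference.

t = 1.8195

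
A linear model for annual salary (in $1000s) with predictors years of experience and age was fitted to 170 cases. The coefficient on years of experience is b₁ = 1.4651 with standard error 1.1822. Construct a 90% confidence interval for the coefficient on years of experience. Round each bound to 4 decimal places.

df = n − k − 1 = 170 − 2 − 1 = 167.
t* = t_{0.05, 167} = 1.654029.
Margin = t* × SE = 1.654029 × 1.1822 = 1.955393.
CI: 1.4651 ± 1.955393 → (-0.4903, 3.4205).
With 90% confidence, each one-unit increase in years of experience is associated with a change of between -0.4903 and 3.4205 $1000s in annual salary, holding the other predictors fixed.

(-0.4903, 3.4205)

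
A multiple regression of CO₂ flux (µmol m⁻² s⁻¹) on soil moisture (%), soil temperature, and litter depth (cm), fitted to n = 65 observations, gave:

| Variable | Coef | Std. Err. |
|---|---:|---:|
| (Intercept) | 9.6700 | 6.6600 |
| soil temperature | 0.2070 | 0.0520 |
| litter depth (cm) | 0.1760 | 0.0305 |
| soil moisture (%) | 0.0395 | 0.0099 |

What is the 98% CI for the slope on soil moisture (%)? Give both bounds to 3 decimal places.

(0.016, 0.063)

Read off: b = 0.0395, SE = 0.0099 for soil moisture (%).
df = n − k − 1 = 65 − 3 − 1 = 61.
t* = t_{0.01, 61} = 2.389047.
Margin = t* × SE = 2.389047 × 0.0099 = 0.02365.
CI: 0.0395 ± 0.02365 → (0.016, 0.063).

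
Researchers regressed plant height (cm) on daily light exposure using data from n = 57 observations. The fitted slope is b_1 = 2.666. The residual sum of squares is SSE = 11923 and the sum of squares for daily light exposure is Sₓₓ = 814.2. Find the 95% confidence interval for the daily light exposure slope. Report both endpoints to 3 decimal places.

(1.632, 3.700)

MSE = SSE/(n − 2) = 11923/55 = 216.782.
SE(b_1) = √(MSE/Sₓₓ) = √(216.782/814.2) = 0.515995.
df = n − 2 = 55.
t* = t_{0.025, 55} = 2.004045.
Margin = t* × SE = 2.004045 × 0.515995 = 1.03408.
CI: 2.666 ± 1.03408 → (1.632, 3.700).
With 95% confidence, each one-unit increase in daily light exposure is associated with a change of between 1.632 and 3.700 cm in plant height.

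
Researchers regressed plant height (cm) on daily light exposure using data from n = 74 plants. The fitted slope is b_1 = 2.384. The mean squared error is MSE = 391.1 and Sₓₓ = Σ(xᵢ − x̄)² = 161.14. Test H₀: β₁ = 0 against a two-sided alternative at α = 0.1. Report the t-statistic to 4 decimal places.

t = 1.5303

SE(b_1) = √(MSE/Sₓₓ) = √(391.1/161.14) = 1.55791.
t = 2.384 / 1.55791 = 1.5303.
df = n − 2 = 72.
Two-sided p ≈ 0.1303, which is ≥ 0.1, so fail to reject H₀.
The data do not give significant evidence of an association between daily light exposure and plant height.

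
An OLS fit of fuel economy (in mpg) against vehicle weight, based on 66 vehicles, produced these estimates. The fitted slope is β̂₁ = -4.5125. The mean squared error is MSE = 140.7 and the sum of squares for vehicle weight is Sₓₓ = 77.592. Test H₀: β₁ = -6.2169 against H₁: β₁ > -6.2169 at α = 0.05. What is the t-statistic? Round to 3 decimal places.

t = 1.266

SE(β̂₁) = √(MSE/Sₓₓ) = √(140.7/77.592) = 1.3466.
t = (-4.5125 − (-6.2169)) / 1.3466 = 1.266.
df = n − 2 = 64.
One-sided p ≈ 0.1051, which is ≥ 0.05, so fail to reject H₀.
The data do not give significant evidence that the true slope on vehicle weight exceeds -6.2169 mpg per unit.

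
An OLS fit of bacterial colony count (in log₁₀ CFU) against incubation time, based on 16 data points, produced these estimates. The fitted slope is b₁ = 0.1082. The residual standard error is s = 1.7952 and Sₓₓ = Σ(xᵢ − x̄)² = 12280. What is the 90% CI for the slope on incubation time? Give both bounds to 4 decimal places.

(0.0797, 0.1367)

SE(b₁) = s/√Sₓₓ = 1.7952/√12280 = 0.0161999.
df = n − 2 = 14.
t* = t_{0.05, 14} = 1.76131.
Margin = t* × SE = 1.76131 × 0.0161999 = 0.028533.
CI: 0.1082 ± 0.028533 → (0.0797, 0.1367).
With 90% confidence, each one-unit increase in incubation time is associated with a change of between 0.0797 and 0.1367 log₁₀ CFU in bacterial colony count.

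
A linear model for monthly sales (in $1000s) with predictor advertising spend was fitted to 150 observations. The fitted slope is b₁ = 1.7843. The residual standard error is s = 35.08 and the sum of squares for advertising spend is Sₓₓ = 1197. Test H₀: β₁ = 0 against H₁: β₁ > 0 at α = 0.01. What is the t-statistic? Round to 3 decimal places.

t = 1.760

SE(b₁) = s/√Sₓₓ = 35.08/√1197 = 1.01394.
t = 1.7843 / 1.01394 = 1.760.
df = n − 2 = 148.
One-sided p ≈ 0.0403, which is ≥ 0.01, so fail to reject H₀.
The data do not give significant evidence that the true slope on advertising spend is positive.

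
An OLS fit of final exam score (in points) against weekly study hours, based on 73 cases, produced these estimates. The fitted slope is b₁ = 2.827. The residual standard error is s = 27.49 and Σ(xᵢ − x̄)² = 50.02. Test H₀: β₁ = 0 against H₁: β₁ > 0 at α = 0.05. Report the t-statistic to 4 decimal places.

SE(b₁) = s/√Sₓₓ = 27.49/√50.02 = 3.8869.
t = 2.827 / 3.8869 = 0.7273.
df = n − 2 = 71.
One-sided p ≈ 0.2347, which is ≥ 0.05, so fail to reject H₀.
The data do not give significant evidence that the true slope on weekly study hours is positive.

t = 0.7273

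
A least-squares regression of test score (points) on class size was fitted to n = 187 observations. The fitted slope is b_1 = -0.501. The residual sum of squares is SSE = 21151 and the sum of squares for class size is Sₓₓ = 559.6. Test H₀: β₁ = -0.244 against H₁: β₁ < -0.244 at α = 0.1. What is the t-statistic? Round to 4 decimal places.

MSE = SSE/(n − 2) = 21151/185 = 114.33.
SE(b_1) = √(MSE/Sₓₓ) = √(114.33/559.6) = 0.452002.
t = (-0.501 − (-0.244)) / 0.452002 = -0.5686.
df = n − 2 = 185.
One-sided p ≈ 0.2852, which is ≥ 0.1, so fail to reject H₀.
The data do not give significant evidence that the true slope on class size is below -0.244 points per unit.

t = -0.5686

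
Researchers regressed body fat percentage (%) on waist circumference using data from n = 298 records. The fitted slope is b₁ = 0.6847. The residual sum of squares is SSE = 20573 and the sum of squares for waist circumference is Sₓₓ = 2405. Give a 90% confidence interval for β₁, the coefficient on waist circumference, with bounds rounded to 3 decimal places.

(0.404, 0.965)

MSE = SSE/(n − 2) = 20573/296 = 69.5034.
SE(b₁) = √(MSE/Sₓₓ) = √(69.5034/2405) = 0.169999.
df = n − 2 = 296.
t* = t_{0.05, 296} = 1.650018.
Margin = t* × SE = 1.650018 × 0.169999 = 0.28050.
CI: 0.6847 ± 0.28050 → (0.404, 0.965).
With 90% confidence, each one-unit increase in waist circumference is associated with a change of between 0.404 and 0.965 % in body fat percentage.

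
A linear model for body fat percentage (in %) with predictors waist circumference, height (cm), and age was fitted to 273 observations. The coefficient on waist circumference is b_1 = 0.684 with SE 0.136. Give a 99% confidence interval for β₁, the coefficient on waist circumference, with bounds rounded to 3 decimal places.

df = n − k − 1 = 273 − 3 − 1 = 269.
t* = t_{0.005, 269} = 2.594229.
Margin = t* × SE = 2.594229 × 0.136 = 0.35282.
CI: 0.684 ± 0.35282 → (0.331, 1.037).
With 99% confidence, each one-unit increase in waist circumference is associated with a change of between 0.331 and 1.037 % in body fat percentage, holding the other predictors fixed.

(0.331, 1.037)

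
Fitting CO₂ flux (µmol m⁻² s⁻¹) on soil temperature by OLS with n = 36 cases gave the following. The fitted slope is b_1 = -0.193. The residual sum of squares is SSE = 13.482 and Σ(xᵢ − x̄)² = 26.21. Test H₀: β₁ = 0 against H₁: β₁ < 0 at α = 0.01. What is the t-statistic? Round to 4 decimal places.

t = -1.5691

MSE = SSE/(n − 2) = 13.482/34 = 0.396529.
SE(b_1) = √(MSE/Sₓₓ) = √(0.396529/26.21) = 0.123.
t = -0.193 / 0.123 = -1.5691.
df = n − 2 = 34.
One-sided p ≈ 0.0629, which is ≥ 0.01, so fail to reject H₀.
The data do not give significant evidence that the true slope on soil temperature is negative.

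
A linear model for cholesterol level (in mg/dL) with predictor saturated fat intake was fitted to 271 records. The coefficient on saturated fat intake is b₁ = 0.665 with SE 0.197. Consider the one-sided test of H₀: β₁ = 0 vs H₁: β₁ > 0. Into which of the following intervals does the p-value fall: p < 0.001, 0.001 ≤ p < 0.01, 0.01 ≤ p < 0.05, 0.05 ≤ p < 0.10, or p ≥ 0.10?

t = 0.665 / 0.197 = 3.376.
df = n − 2 = 271 − 2 = 269.
One-sided p = P(T_{269} > t) ≈ 0.0004.
So p < 0.001.

p < 0.001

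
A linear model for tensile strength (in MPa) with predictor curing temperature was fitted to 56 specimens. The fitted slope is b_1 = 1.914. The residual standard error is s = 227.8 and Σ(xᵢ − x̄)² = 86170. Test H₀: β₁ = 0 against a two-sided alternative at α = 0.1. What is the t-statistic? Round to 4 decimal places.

SE(b_1) = s/√Sₓₓ = 227.8/√86170 = 0.776025.
t = 1.914 / 0.776025 = 2.4664.
df = n − 2 = 54.
Two-sided p ≈ 0.0169, which is < 0.1, so reject H₀.
There is evidence that curing temperature is associated with tensile strength.

t = 2.4664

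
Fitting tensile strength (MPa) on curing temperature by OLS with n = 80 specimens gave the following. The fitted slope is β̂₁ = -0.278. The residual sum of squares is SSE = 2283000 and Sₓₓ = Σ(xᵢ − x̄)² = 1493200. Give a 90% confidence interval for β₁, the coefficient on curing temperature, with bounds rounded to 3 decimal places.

MSE = SSE/(n − 2) = 2283000/78 = 29269.2.
SE(β̂₁) = √(MSE/Sₓₓ) = √(29269.2/1493200) = 0.140006.
df = n − 2 = 78.
t* = t_{0.05, 78} = 1.664625.
Margin = t* × SE = 1.664625 × 0.140006 = 0.23306.
CI: -0.278 ± 0.23306 → (-0.511, -0.045).
With 90% confidence, each one-unit increase in curing temperature is associated with a change of between -0.511 and -0.045 MPa in tensile strength.

(-0.511, -0.045)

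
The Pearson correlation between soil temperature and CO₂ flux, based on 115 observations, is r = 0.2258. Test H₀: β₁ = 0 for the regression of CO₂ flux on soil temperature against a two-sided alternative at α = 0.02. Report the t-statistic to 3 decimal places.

t = 2.464

t = r·√(n − 2)/√(1 − r²) = 0.2258·√113/√0.949014 = 2.464.
df = n − 2 = 113.
Two-sided p ≈ 0.0152, which is < 0.02, so reject H₀.
There is evidence of a linear association between soil temperature and CO₂ flux.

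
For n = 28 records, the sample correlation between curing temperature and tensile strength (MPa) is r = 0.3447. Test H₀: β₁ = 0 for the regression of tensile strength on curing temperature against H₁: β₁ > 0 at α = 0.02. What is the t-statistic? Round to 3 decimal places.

t = r·√(n − 2)/√(1 − r²) = 0.3447·√26/√0.881182 = 1.872.
df = n − 2 = 26.
One-sided p ≈ 0.0362, which is ≥ 0.02, so fail to reject H₀.
The data do not give significant evidence of a linear association between curing temperature and tensile strength.

t = 1.872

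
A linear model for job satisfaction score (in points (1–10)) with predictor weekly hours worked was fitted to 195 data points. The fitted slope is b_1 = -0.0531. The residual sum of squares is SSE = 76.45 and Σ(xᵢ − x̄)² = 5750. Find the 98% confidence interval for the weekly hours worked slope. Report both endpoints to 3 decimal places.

MSE = SSE/(n − 2) = 76.45/193 = 0.396114.
SE(b_1) = √(MSE/Sₓₓ) = √(0.396114/5750) = 0.00829996.
df = n − 2 = 193.
t* = t_{0.01, 193} = 2.345824.
Margin = t* × SE = 2.345824 × 0.00829996 = 0.01947.
CI: -0.0531 ± 0.01947 → (-0.073, -0.034).
With 98% confidence, each one-unit increase in weekly hours worked is associated with a change of between -0.073 and -0.034 points (1–10) in job satisfaction score.

(-0.073, -0.034)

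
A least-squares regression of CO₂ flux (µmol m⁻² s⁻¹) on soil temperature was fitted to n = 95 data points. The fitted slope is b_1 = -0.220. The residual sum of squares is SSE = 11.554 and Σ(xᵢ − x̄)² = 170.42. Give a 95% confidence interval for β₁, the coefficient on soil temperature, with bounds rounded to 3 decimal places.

MSE = SSE/(n − 2) = 11.554/93 = 0.124237.
SE(b_1) = √(MSE/Sₓₓ) = √(0.124237/170.42) = 0.027.
df = n − 2 = 93.
t* = t_{0.025, 93} = 1.985802.
Margin = t* × SE = 1.985802 × 0.027 = 0.05362.
CI: -0.220 ± 0.05362 → (-0.274, -0.166).
With 95% confidence, each one-unit increase in soil temperature is associated with a change of between -0.274 and -0.166 µmol m⁻² s⁻¹ in CO₂ flux.

(-0.274, -0.166)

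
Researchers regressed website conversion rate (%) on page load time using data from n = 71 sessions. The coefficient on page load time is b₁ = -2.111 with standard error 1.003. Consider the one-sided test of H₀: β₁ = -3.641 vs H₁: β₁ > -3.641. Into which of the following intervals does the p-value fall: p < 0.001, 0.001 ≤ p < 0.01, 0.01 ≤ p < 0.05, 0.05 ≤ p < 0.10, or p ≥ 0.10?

t = (-2.111 − (-3.641)) / 1.003 = 1.525.
df = n − 2 = 71 − 2 = 69.
One-sided p = P(T_{69} > t) ≈ 0.0659.
So 0.05 ≤ p < 0.10.

0.05 ≤ p < 0.10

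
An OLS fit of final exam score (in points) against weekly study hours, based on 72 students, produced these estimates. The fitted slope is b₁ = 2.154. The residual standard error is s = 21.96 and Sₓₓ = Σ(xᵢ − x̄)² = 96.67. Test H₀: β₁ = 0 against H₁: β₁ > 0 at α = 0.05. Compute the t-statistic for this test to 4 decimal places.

t = 0.9644

SE(b₁) = s/√Sₓₓ = 21.96/√96.67 = 2.2335.
t = 2.154 / 2.2335 = 0.9644.
df = n − 2 = 70.
One-sided p ≈ 0.1691, which is ≥ 0.05, so fail to reject H₀.
The data do not give significant evidence that the true slope on weekly study hours is positive.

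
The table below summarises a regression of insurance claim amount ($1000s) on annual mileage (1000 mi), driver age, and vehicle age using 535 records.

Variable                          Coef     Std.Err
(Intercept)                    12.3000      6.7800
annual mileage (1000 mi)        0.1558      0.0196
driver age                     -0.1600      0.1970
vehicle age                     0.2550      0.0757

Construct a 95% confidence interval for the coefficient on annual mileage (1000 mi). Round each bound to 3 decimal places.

(0.117, 0.194)

Read off: b = 0.1558, SE = 0.0196 for annual mileage (1000 mi).
df = n − k − 1 = 535 − 3 − 1 = 531.
t* = t_{0.025, 531} = 1.964442.
Margin = t* × SE = 1.964442 × 0.0196 = 0.03850.
CI: 0.1558 ± 0.03850 → (0.117, 0.194).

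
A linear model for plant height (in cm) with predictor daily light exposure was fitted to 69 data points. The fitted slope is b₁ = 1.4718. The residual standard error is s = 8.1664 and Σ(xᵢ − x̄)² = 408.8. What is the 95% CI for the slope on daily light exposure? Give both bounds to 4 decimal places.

(0.6656, 2.2780)

SE(b₁) = s/√Sₓₓ = 8.1664/√408.8 = 0.403901.
df = n − 2 = 67.
t* = t_{0.025, 67} = 1.996008.
Margin = t* × SE = 1.996008 × 0.403901 = 0.806190.
CI: 1.4718 ± 0.806190 → (0.6656, 2.2780).
With 95% confidence, each one-unit increase in daily light exposure is associated with a change of between 0.6656 and 2.2780 cm in plant height.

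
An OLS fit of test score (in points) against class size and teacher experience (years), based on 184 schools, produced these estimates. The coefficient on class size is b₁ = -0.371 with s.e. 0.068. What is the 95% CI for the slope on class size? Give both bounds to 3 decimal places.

(-0.505, -0.237)

df = n − k − 1 = 184 − 2 − 1 = 181.
t* = t_{0.025, 181} = 1.973157.
Margin = t* × SE = 1.973157 × 0.068 = 0.13417.
CI: -0.371 ± 0.13417 → (-0.505, -0.237).
With 95% confidence, each one-unit increase in class size is associated with a change of between -0.505 and -0.237 points in test score, holding the other predictors fixed.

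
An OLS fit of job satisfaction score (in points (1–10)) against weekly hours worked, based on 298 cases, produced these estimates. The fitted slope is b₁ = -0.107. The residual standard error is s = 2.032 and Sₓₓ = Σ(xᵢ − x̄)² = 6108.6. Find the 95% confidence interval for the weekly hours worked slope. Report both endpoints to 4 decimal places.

(-0.1582, -0.0558)

SE(b₁) = s/√Sₓₓ = 2.032/√6108.6 = 0.0259988.
df = n − 2 = 296.
t* = t_{0.025, 296} = 1.968011.
Margin = t* × SE = 1.968011 × 0.0259988 = 0.051166.
CI: -0.107 ± 0.051166 → (-0.1582, -0.0558).
With 95% confidence, each one-unit increase in weekly hours worked is associated with a change of between -0.1582 and -0.0558 points (1–10) in job satisfaction score.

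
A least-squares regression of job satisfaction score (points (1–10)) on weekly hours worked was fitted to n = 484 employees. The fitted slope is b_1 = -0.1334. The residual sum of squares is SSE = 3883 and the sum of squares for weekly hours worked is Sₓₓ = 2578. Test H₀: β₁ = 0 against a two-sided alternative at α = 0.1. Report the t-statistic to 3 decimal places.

MSE = SSE/(n − 2) = 3883/482 = 8.05602.
SE(b_1) = √(MSE/Sₓₓ) = √(8.05602/2578) = 0.0559009.
t = -0.1334 / 0.0559009 = -2.386.
df = n − 2 = 482.
Two-sided p ≈ 0.0174, which is < 0.1, so reject H₀.
There is evidence that weekly hours worked is associated with job satisfaction score.

t = -2.386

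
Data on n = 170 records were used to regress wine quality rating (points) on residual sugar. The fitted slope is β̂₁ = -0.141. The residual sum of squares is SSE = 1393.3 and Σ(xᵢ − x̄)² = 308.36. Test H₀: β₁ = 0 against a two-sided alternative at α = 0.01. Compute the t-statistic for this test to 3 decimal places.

MSE = SSE/(n − 2) = 1393.3/168 = 8.29345.
SE(β̂₁) = √(MSE/Sₓₓ) = √(8.29345/308.36) = 0.163998.
t = -0.141 / 0.163998 = -0.860.
df = n − 2 = 168.
Two-sided p ≈ 0.3911, which is ≥ 0.01, so fail to reject H₀.
The data do not give significant evidence of an association between residual sugar and wine quality rating.

t = -0.860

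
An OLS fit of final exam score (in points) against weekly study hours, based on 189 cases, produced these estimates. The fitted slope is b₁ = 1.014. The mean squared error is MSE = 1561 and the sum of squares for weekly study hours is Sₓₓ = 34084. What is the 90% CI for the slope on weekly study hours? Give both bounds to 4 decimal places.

(0.6602, 1.3678)

SE(b₁) = √(MSE/Sₓₓ) = √(1561/34084) = 0.214006.
df = n − 2 = 187.
t* = t_{0.05, 187} = 1.653043.
Margin = t* × SE = 1.653043 × 0.214006 = 0.353761.
CI: 1.014 ± 0.353761 → (0.6602, 1.3678).
With 90% confidence, each one-unit increase in weekly study hours is associated with a change of between 0.6602 and 1.3678 points in final exam score.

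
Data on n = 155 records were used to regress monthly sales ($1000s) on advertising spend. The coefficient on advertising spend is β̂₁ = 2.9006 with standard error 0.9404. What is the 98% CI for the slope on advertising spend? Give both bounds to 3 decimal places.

(0.690, 5.111)

df = n − 2 = 155 − 2 = 153.
t* = t_{0.01, 153} = 2.350967.
Margin = t* × SE = 2.350967 × 0.9404 = 2.21085.
CI: 2.9006 ± 2.21085 → (0.690, 5.111).
With 98% confidence, each one-unit increase in advertising spend is associated with a change of between 0.690 and 5.111 $1000s in monthly sales.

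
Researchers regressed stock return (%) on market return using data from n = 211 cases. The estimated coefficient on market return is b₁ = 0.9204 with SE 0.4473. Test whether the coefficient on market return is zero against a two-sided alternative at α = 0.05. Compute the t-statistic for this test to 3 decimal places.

H₀: β₁ = 0 vs H₁: β₁ ≠ 0.
t = (b₁ − β₁⁰)/SE = 0.9204 / 0.4473 = 2.058.
df = n − 2 = 211 − 2 = 209.
Two-sided p ≈ 0.0409, which is < 0.05, so reject H₀.
There is evidence that market return is associated with stock return.

t = 2.058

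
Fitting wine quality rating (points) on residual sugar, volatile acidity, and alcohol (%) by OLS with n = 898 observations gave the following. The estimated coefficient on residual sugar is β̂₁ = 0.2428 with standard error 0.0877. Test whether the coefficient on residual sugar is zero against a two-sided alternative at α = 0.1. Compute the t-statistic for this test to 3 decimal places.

t = 2.769

H₀: β₁ = 0 vs H₁: β₁ ≠ 0.
t = (β̂₁ − β₁⁰)/SE = 0.2428 / 0.0877 = 2.769.
df = n − k − 1 = 898 − 3 − 1 = 894.
Two-sided p ≈ 0.0057, which is < 0.1, so reject H₀.
There is evidence that residual sugar is associated with wine quality rating, holding the other predictors fixed.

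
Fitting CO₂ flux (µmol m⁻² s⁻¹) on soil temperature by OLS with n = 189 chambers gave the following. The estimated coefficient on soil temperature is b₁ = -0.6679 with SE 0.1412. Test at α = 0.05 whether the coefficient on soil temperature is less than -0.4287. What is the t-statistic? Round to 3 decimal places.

t = -1.694

H₀: β₁ = -0.4287 vs H₁: β₁ < -0.4287.
t = (b₁ − β₁⁰)/SE = (-0.6679 − (-0.4287)) / 0.1412 = -1.694.
df = n − 2 = 189 − 2 = 187.
One-sided p ≈ 0.0460, which is < 0.05, so reject H₀.
There is evidence that the true slope on soil temperature is below -0.4287 µmol m⁻² s⁻¹ per unit.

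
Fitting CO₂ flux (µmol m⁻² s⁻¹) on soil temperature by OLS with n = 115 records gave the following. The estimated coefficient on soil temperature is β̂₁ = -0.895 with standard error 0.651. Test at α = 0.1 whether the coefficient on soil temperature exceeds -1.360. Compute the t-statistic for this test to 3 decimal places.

H₀: β₁ = -1.360 vs H₁: β₁ > -1.360.
t = (β̂₁ − β₁⁰)/SE = (-0.895 − (-1.360)) / 0.651 = 0.714.
df = n − 2 = 115 − 2 = 113.
One-sided p ≈ 0.2383, which is ≥ 0.1, so fail to reject H₀.
The data do not give significant evidence that the true slope on soil temperature exceeds -1.360 µmol m⁻² s⁻¹ per unit.

t = 0.714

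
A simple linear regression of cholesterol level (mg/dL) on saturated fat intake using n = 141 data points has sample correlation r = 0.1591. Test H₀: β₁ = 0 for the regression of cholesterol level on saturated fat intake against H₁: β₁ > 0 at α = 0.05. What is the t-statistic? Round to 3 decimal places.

t = r·√(n − 2)/√(1 − r²) = 0.1591·√139/√0.974687 = 1.900.
df = n − 2 = 139.
One-sided p ≈ 0.0298, which is < 0.05, so reject H₀.
There is evidence of a linear association between saturated fat intake and cholesterol level.

t = 1.900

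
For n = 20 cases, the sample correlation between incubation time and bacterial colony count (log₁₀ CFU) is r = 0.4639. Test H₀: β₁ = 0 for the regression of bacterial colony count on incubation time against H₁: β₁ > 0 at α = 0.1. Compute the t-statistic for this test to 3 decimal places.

t = 2.222

t = r·√(n − 2)/√(1 − r²) = 0.4639·√18/√0.784797 = 2.222.
df = n − 2 = 18.
One-sided p ≈ 0.0197, which is < 0.1, so reject H₀.
There is evidence of a linear association between incubation time and bacterial colony count.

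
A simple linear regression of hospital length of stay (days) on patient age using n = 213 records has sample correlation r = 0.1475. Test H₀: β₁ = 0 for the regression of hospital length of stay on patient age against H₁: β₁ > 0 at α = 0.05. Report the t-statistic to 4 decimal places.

t = r·√(n − 2)/√(1 − r²) = 0.1475·√211/√0.978244 = 2.1663.
df = n − 2 = 211.
One-sided p ≈ 0.0157, which is < 0.05, so reject H₀.
There is evidence of a linear association between patient age and hospital length of stay.

t = 2.1663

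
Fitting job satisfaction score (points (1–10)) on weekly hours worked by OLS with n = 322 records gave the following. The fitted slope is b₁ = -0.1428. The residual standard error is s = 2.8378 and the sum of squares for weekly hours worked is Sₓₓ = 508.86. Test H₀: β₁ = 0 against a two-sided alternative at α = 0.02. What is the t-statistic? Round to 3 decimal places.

t = -1.135

SE(b₁) = s/√Sₓₓ = 2.8378/√508.86 = 0.125801.
t = -0.1428 / 0.125801 = -1.135.
df = n − 2 = 320.
Two-sided p ≈ 0.2572, which is ≥ 0.02, so fail to reject H₀.
The data do not give significant evidence of an association between weekly hours worked and job satisfaction score.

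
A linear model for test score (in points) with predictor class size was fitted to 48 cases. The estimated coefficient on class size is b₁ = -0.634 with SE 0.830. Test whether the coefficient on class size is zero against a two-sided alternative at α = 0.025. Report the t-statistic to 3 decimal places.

t = -0.764

H₀: β₁ = 0 vs H₁: β₁ ≠ 0.
t = (b₁ − β₁⁰)/SE = -0.634 / 0.830 = -0.764.
df = n − 2 = 48 − 2 = 46.
Two-sided p ≈ 0.4489, which is ≥ 0.025, so fail to reject H₀.
The data do not give significant evidence of an association between class size and test score.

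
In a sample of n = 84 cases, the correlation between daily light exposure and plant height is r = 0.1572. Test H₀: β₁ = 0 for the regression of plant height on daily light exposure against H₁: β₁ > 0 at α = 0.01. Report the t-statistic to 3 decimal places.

t = r·√(n − 2)/√(1 − r²) = 0.1572·√82/√0.975288 = 1.441.
df = n − 2 = 82.
One-sided p ≈ 0.0766, which is ≥ 0.01, so fail to reject H₀.
The data do not give significant evidence of a linear association between daily light exposure and plant height.

t = 1.441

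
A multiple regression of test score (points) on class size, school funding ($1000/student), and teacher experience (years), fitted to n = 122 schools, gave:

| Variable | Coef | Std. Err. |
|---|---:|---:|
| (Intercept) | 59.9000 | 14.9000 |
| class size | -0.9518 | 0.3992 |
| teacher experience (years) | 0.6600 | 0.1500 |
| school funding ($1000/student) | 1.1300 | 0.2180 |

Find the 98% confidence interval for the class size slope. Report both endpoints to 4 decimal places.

(-1.8933, -0.0103)

Read off: b = -0.9518, SE = 0.3992 for class size.
df = n − k − 1 = 122 − 3 − 1 = 118.
t* = t_{0.01, 118} = 2.358365.
Margin = t* × SE = 2.358365 × 0.3992 = 0.941459.
CI: -0.9518 ± 0.941459 → (-1.8933, -0.0103).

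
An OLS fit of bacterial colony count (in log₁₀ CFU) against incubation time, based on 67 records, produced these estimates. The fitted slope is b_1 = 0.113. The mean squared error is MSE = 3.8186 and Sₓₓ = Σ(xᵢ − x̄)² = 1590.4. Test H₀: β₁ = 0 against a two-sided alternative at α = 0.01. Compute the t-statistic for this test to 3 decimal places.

SE(b_1) = √(MSE/Sₓₓ) = √(3.8186/1590.4) = 0.0490003.
t = 0.113 / 0.0490003 = 2.306.
df = n − 2 = 65.
Two-sided p ≈ 0.0243, which is ≥ 0.01, so fail to reject H₀.
The data do not give significant evidence of an association between incubation time and bacterial colony count.

t = 2.306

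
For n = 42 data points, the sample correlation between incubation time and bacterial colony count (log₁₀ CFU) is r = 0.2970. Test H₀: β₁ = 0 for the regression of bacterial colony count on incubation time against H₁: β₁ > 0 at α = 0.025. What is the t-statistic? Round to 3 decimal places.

t = 1.967

t = r·√(n − 2)/√(1 − r²) = 0.2970·√40/√0.911791 = 1.967.
df = n − 2 = 40.
One-sided p ≈ 0.0281, which is ≥ 0.025, so fail to reject H₀.
The data do not give significant evidence of a linear association between incubation time and bacterial colony count.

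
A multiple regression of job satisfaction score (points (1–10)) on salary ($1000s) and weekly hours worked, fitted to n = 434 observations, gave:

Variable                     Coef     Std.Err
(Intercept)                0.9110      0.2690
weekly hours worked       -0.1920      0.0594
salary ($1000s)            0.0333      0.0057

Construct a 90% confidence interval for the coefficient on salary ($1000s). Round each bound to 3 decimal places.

(0.024, 0.043)

Read off: b = 0.0333, SE = 0.0057 for salary ($1000s).
df = n − k − 1 = 434 − 2 − 1 = 431.
t* = t_{0.05, 431} = 1.648397.
Margin = t* × SE = 1.648397 × 0.0057 = 0.00940.
CI: 0.0333 ± 0.00940 → (0.024, 0.043).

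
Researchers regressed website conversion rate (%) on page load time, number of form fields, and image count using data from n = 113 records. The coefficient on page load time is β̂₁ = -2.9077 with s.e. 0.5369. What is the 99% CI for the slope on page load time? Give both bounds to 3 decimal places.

(-4.315, -1.500)

df = n − k − 1 = 113 − 3 − 1 = 109.
t* = t_{0.005, 109} = 2.621688.
Margin = t* × SE = 2.621688 × 0.5369 = 1.40758.
CI: -2.9077 ± 1.40758 → (-4.315, -1.500).
With 99% confidence, each one-unit increase in page load time is associated with a change of between -4.315 and -1.500 % in website conversion rate, holding the other predictors fixed.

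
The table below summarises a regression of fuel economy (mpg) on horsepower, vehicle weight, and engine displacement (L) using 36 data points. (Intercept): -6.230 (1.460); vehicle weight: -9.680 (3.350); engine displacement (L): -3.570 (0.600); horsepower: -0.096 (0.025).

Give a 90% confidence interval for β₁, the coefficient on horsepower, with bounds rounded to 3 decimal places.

Read off: b = -0.096, SE = 0.025 for horsepower.
df = n − k − 1 = 36 − 3 − 1 = 32.
t* = t_{0.05, 32} = 1.693889.
Margin = t* × SE = 1.693889 × 0.025 = 0.04235.
CI: -0.096 ± 0.04235 → (-0.138, -0.054).

(-0.138, -0.054)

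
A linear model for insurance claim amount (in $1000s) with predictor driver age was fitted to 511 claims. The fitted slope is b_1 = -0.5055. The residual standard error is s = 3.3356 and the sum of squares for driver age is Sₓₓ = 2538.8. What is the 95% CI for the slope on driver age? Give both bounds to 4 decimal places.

SE(b_1) = s/√Sₓₓ = 3.3356/√2538.8 = 0.0662003.
df = n − 2 = 509.
t* = t_{0.025, 509} = 1.964636.
Margin = t* × SE = 1.964636 × 0.0662003 = 0.130059.
CI: -0.5055 ± 0.130059 → (-0.6356, -0.3754).
With 95% confidence, each one-unit increase in driver age is associated with a change of between -0.6356 and -0.3754 $1000s in insurance claim amount.

(-0.6356, -0.3754)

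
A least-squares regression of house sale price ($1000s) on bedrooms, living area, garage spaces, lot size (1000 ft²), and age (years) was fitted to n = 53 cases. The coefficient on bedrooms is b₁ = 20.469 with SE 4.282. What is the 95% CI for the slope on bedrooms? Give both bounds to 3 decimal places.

df = n − k − 1 = 53 − 5 − 1 = 47.
t* = t_{0.025, 47} = 2.011741.
Margin = t* × SE = 2.011741 × 4.282 = 8.61427.
CI: 20.469 ± 8.61427 → (11.855, 29.083).
With 95% confidence, each one-unit increase in bedrooms is associated with a change of between 11.855 and 29.083 $1000s in house sale price, holding the other predictors fixed.

(11.855, 29.083)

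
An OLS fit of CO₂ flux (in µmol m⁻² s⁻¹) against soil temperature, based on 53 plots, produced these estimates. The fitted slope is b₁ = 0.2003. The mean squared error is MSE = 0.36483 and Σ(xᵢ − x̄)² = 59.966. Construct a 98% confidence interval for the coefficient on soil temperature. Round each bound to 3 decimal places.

(0.013, 0.388)

SE(b₁) = √(MSE/Sₓₓ) = √(0.36483/59.966) = 0.0779997.
df = n − 2 = 51.
t* = t_{0.01, 51} = 2.401718.
Margin = t* × SE = 2.401718 × 0.0779997 = 0.18733.
CI: 0.2003 ± 0.18733 → (0.013, 0.388).
With 98% confidence, each one-unit increase in soil temperature is associated with a change of between 0.013 and 0.388 µmol m⁻² s⁻¹ in CO₂ flux.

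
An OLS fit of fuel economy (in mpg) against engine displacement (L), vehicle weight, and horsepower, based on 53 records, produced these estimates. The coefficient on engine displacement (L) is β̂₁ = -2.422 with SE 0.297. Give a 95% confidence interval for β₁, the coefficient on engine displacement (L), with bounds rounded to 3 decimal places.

df = n − k − 1 = 53 − 3 − 1 = 49.
t* = t_{0.025, 49} = 2.009575.
Margin = t* × SE = 2.009575 × 0.297 = 0.59684.
CI: -2.422 ± 0.59684 → (-3.019, -1.825).
With 95% confidence, each one-unit increase in engine displacement (L) is associated with a change of between -3.019 and -1.825 mpg in fuel economy, holding the other predictors fixed.

(-3.019, -1.825)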